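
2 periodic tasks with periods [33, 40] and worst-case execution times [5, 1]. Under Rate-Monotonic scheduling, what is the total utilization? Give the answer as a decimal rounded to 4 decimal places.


Compute individual utilizations (exact fractions):
  Task 1: C/T = 5/33 (approx. 0.1515)
  Task 2: C/T = 1/40 (approx. 0.025)
Total utilization U = 5/33 + 1/40 = 233/1320
Rounded to 4 decimal places: U = 0.1765
RM (Liu & Layland) bound for 2 tasks = 0.828427; compare with U = 233/1320 (approx. 0.176515)
U <= bound, so schedulable by RM sufficient condition.

0.1765


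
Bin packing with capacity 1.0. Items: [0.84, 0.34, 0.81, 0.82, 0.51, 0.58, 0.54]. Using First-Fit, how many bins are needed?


Place items sequentially using First-Fit:
  Item 0.84 -> new Bin 1
  Item 0.34 -> new Bin 2
  Item 0.81 -> new Bin 3
  Item 0.82 -> new Bin 4
  Item 0.51 -> Bin 2 (now 0.85)
  Item 0.58 -> new Bin 5
  Item 0.54 -> new Bin 6
Total bins used = 6

6


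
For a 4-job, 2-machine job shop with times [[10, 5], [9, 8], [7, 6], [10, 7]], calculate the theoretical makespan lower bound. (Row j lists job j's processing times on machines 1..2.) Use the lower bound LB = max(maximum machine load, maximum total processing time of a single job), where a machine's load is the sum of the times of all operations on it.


Machine loads:
  Machine 1: 10 + 9 + 7 + 10 = 36
  Machine 2: 5 + 8 + 6 + 7 = 26
Max machine load = 36
Job totals:
  Job 1: 15
  Job 2: 17
  Job 3: 13
  Job 4: 17
Max job total = 17
Lower bound = max(36, 17) = 36

36


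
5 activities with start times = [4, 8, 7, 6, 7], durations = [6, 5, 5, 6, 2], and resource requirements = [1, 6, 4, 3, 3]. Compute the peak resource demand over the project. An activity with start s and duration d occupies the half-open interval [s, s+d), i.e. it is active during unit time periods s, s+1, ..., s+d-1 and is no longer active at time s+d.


Each activity i is active on [start_i, start_i + duration_i).
Compute total resource usage per time slot:
  t=0: active resources = [], total = 0
  t=1: active resources = [], total = 0
  t=2: active resources = [], total = 0
  t=3: active resources = [], total = 0
  t=4: active resources = [1], total = 1
  t=5: active resources = [1], total = 1
  t=6: active resources = [1, 3], total = 4
  t=7: active resources = [1, 4, 3, 3], total = 11
  t=8: active resources = [1, 6, 4, 3, 3], total = 17
  t=9: active resources = [1, 6, 4, 3], total = 14
  t=10: active resources = [6, 4, 3], total = 13
  t=11: active resources = [6, 4, 3], total = 13
  t=12: active resources = [6], total = 6
Peak resource demand = 17

17


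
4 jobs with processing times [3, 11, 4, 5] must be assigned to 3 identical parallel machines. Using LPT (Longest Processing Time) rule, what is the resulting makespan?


Sort jobs in decreasing order (LPT): [11, 5, 4, 3]
Assign each job to the least loaded machine:
  Machine 1: jobs [11], load = 11
  Machine 2: jobs [5], load = 5
  Machine 3: jobs [4, 3], load = 7
Makespan = max load = 11

11


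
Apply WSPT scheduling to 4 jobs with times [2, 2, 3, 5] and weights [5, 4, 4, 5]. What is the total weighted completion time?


Compute p/w ratios and sort ascending (WSPT): [(2, 5), (2, 4), (3, 4), (5, 5)]
Compute weighted completion times:
  Job (p=2,w=5): C=2, w*C=5*2=10
  Job (p=2,w=4): C=4, w*C=4*4=16
  Job (p=3,w=4): C=7, w*C=4*7=28
  Job (p=5,w=5): C=12, w*C=5*12=60
Total weighted completion time = 114

114


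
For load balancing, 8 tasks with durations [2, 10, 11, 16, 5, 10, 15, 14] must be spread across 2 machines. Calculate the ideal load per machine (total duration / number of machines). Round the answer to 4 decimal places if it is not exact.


Total processing time = 2 + 10 + 11 + 16 + 5 + 10 + 15 + 14 = 83
Number of machines = 2
Ideal balanced load = 83 / 2 = 41.5

41.5


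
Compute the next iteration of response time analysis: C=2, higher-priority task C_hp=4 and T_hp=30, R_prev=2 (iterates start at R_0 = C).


R_next = C + ceil(R_prev / T_hp) * C_hp
ceil(2 / 30) = ceil(0.0667) = 1
Interference = 1 * 4 = 4
R_next = 2 + 4 = 6

6


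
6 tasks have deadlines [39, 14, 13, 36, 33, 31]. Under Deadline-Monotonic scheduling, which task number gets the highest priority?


Sort tasks by relative deadline (ascending):
  Task 3: deadline = 13
  Task 2: deadline = 14
  Task 6: deadline = 31
  Task 5: deadline = 33
  Task 4: deadline = 36
  Task 1: deadline = 39
Priority order (highest first): [3, 2, 6, 5, 4, 1]
Highest priority task = 3

3


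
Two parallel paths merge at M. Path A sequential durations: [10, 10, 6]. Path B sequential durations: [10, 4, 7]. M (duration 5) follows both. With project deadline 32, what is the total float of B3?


Forward pass: ES(B3) = sum of predecessors on chain B = 14
EF = ES + duration = 14 + 7 = 21
Backward pass: LF(M) = deadline = 32; LS(M) = 32 - 5 = 27
LF(B3) = LS(M) - sum(successors on chain B) = 27 - 0 = 27
LS = LF - duration = 27 - 7 = 20
Total float = LS - ES = 20 - 14 = 6

6


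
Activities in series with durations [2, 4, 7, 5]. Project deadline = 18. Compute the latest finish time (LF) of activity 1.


LF(activity 1) = deadline - sum of successor durations
Successors: activities 2 through 4 with durations [4, 7, 5]
Sum of successor durations = 16
LF = 18 - 16 = 2

2


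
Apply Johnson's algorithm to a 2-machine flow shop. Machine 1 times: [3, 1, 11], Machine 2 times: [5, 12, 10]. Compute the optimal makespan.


Apply Johnson's rule:
  Group 1 (a <= b): [(2, 1, 12), (1, 3, 5)]
  Group 2 (a > b): [(3, 11, 10)]
Optimal job order: [2, 1, 3]
Schedule:
  Job 2: M1 done at 1, M2 done at 13
  Job 1: M1 done at 4, M2 done at 18
  Job 3: M1 done at 15, M2 done at 28
Makespan = 28

28


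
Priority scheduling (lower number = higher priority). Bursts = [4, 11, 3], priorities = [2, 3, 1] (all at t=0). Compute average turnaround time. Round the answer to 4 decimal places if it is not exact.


Sort by priority (ascending = highest first):
Order: [(1, 3), (2, 4), (3, 11)]
Completion times:
  Priority 1, burst=3, C=3
  Priority 2, burst=4, C=7
  Priority 3, burst=11, C=18
Average turnaround = 28/3 = 9.3333

9.3333


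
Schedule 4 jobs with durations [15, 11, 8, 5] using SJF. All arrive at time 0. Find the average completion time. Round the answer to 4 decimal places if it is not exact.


SJF order (ascending): [5, 8, 11, 15]
Completion times:
  Job 1: burst=5, C=5
  Job 2: burst=8, C=13
  Job 3: burst=11, C=24
  Job 4: burst=15, C=39
Average completion = 81/4 = 20.25

20.25


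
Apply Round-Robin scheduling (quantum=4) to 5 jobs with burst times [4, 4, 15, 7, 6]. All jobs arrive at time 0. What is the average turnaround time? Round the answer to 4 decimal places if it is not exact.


Time quantum = 4
Execution trace:
  J1 runs 4 units, time = 4
  J2 runs 4 units, time = 8
  J3 runs 4 units, time = 12
  J4 runs 4 units, time = 16
  J5 runs 4 units, time = 20
  J3 runs 4 units, time = 24
  J4 runs 3 units, time = 27
  J5 runs 2 units, time = 29
  J3 runs 4 units, time = 33
  J3 runs 3 units, time = 36
Finish times: [4, 8, 36, 27, 29]
Average turnaround = 104/5 = 20.8

20.8


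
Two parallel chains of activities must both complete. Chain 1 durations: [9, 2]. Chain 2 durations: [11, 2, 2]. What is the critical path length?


Path A total = 9 + 2 = 11
Path B total = 11 + 2 + 2 = 15
Critical path = longest path = max(11, 15) = 15

15


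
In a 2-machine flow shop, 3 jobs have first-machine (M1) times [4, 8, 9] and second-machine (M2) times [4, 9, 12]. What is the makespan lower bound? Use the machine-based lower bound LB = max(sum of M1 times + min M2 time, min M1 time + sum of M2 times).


LB1 = sum(M1 times) + min(M2 times) = 21 + 4 = 25
LB2 = min(M1 times) + sum(M2 times) = 4 + 25 = 29
Lower bound = max(LB1, LB2) = max(25, 29) = 29

29


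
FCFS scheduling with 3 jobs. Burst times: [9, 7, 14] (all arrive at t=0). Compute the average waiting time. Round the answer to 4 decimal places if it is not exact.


FCFS order (as given): [9, 7, 14]
Waiting times:
  Job 1: wait = 0
  Job 2: wait = 9
  Job 3: wait = 16
Sum of waiting times = 25
Average waiting time = 25/3 = 8.3333

8.3333


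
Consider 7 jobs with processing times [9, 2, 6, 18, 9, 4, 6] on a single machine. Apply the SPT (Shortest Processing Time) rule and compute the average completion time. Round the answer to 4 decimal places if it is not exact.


Sort jobs by processing time (SPT order): [2, 4, 6, 6, 9, 9, 18]
Compute completion times sequentially:
  Job 1: processing = 2, completes at 2
  Job 2: processing = 4, completes at 6
  Job 3: processing = 6, completes at 12
  Job 4: processing = 6, completes at 18
  Job 5: processing = 9, completes at 27
  Job 6: processing = 9, completes at 36
  Job 7: processing = 18, completes at 54
Sum of completion times = 155
Average completion time = 155/7 = 22.1429

22.1429


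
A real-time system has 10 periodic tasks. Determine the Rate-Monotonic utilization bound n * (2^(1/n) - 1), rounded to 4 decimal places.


Compute 2^(1/10) = 1.0717734625
Subtract 1: 1.0717734625 - 1 = 0.0717734625
Multiply by n: 10 * 0.0717734625 = 0.7177346250
Round to 4 dp: 0.7177

0.7177


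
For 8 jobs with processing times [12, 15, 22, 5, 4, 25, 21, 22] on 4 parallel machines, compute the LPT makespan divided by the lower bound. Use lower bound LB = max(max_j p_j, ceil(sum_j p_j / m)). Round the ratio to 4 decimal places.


LPT order: [25, 22, 22, 21, 15, 12, 5, 4]
Machine loads after assignment: [29, 34, 27, 36]
LPT makespan = 36
Lower bound = max(max_job, ceil(total/4)) = max(25, 32) = 32
Ratio = 36 / 32 = 1.125

1.125


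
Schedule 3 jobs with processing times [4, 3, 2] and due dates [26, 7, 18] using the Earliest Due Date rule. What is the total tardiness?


Sort by due date (EDD order): [(3, 7), (2, 18), (4, 26)]
Compute completion times and tardiness:
  Job 1: p=3, d=7, C=3, tardiness=max(0,3-7)=0
  Job 2: p=2, d=18, C=5, tardiness=max(0,5-18)=0
  Job 3: p=4, d=26, C=9, tardiness=max(0,9-26)=0
Total tardiness = 0

0


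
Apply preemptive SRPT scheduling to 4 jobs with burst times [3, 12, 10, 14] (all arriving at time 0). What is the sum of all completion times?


Since all jobs arrive at t=0, SRPT equals SPT ordering.
SPT order: [3, 10, 12, 14]
Completion times:
  Job 1: p=3, C=3
  Job 2: p=10, C=13
  Job 3: p=12, C=25
  Job 4: p=14, C=39
Total completion time = 3 + 13 + 25 + 39 = 80

80


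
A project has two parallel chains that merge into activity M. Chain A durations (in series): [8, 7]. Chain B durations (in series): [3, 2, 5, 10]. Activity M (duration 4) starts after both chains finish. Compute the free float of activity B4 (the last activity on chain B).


ES(B4) = sum of predecessors on chain B = 10
EF(B4) = ES + duration = 10 + 10 = 20
Successor of B4 is M. ES(M) = max(sum(A), sum(B)) = max(15, 20) = 20
Free float = ES(successor) - EF(current) = 20 - 20 = 0

0


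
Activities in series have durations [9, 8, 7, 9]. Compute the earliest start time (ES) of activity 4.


Activity 4 starts after activities 1 through 3 complete.
Predecessor durations: [9, 8, 7]
ES = 9 + 8 + 7 = 24

24


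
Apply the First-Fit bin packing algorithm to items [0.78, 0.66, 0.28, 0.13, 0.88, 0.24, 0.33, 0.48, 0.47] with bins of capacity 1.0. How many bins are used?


Place items sequentially using First-Fit:
  Item 0.78 -> new Bin 1
  Item 0.66 -> new Bin 2
  Item 0.28 -> Bin 2 (now 0.94)
  Item 0.13 -> Bin 1 (now 0.91)
  Item 0.88 -> new Bin 3
  Item 0.24 -> new Bin 4
  Item 0.33 -> Bin 4 (now 0.57)
  Item 0.48 -> new Bin 5
  Item 0.47 -> Bin 5 (now 0.95)
Total bins used = 5

5


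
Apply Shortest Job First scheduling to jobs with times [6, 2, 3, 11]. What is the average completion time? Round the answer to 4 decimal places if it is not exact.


SJF order (ascending): [2, 3, 6, 11]
Completion times:
  Job 1: burst=2, C=2
  Job 2: burst=3, C=5
  Job 3: burst=6, C=11
  Job 4: burst=11, C=22
Average completion = 40/4 = 10.0

10.0


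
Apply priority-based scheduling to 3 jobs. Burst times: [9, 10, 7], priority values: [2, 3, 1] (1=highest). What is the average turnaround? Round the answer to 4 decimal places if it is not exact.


Sort by priority (ascending = highest first):
Order: [(1, 7), (2, 9), (3, 10)]
Completion times:
  Priority 1, burst=7, C=7
  Priority 2, burst=9, C=16
  Priority 3, burst=10, C=26
Average turnaround = 49/3 = 16.3333

16.3333


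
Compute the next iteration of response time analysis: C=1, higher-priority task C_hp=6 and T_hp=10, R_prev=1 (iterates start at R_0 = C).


R_next = C + ceil(R_prev / T_hp) * C_hp
ceil(1 / 10) = ceil(0.1) = 1
Interference = 1 * 6 = 6
R_next = 1 + 6 = 7

7


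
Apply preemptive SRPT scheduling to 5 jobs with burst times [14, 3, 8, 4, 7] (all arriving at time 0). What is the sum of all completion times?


Since all jobs arrive at t=0, SRPT equals SPT ordering.
SPT order: [3, 4, 7, 8, 14]
Completion times:
  Job 1: p=3, C=3
  Job 2: p=4, C=7
  Job 3: p=7, C=14
  Job 4: p=8, C=22
  Job 5: p=14, C=36
Total completion time = 3 + 7 + 14 + 22 + 36 = 82

82


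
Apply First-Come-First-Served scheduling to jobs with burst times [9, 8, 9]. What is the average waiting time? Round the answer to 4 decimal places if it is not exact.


FCFS order (as given): [9, 8, 9]
Waiting times:
  Job 1: wait = 0
  Job 2: wait = 9
  Job 3: wait = 17
Sum of waiting times = 26
Average waiting time = 26/3 = 8.6667

8.6667


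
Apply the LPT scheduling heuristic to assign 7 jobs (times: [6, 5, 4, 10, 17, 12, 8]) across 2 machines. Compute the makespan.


Sort jobs in decreasing order (LPT): [17, 12, 10, 8, 6, 5, 4]
Assign each job to the least loaded machine:
  Machine 1: jobs [17, 8, 5], load = 30
  Machine 2: jobs [12, 10, 6, 4], load = 32
Makespan = max load = 32

32


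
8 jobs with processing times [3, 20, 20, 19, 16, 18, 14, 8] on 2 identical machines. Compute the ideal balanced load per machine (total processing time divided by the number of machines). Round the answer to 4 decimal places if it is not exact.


Total processing time = 3 + 20 + 20 + 19 + 16 + 18 + 14 + 8 = 118
Number of machines = 2
Ideal balanced load = 118 / 2 = 59.0

59.0


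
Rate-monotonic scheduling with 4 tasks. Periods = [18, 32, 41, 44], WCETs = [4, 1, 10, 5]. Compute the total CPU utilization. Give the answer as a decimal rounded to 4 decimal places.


Compute individual utilizations (exact fractions):
  Task 1: C/T = 4/18 = 2/9 (approx. 0.2222)
  Task 2: C/T = 1/32 (approx. 0.0313)
  Task 3: C/T = 10/41 (approx. 0.2439)
  Task 4: C/T = 5/44 (approx. 0.1136)
Total utilization U = 2/9 + 1/32 + 10/41 + 5/44 = 79363/129888
Rounded to 4 decimal places: U = 0.6110
RM (Liu & Layland) bound for 4 tasks = 0.756828; compare with U = 79363/129888 (approx. 0.611011)
U <= bound, so schedulable by RM sufficient condition.

0.6110


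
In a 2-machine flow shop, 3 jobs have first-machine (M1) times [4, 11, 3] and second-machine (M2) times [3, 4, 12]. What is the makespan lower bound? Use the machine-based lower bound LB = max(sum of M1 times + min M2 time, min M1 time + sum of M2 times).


LB1 = sum(M1 times) + min(M2 times) = 18 + 3 = 21
LB2 = min(M1 times) + sum(M2 times) = 3 + 19 = 22
Lower bound = max(LB1, LB2) = max(21, 22) = 22

22


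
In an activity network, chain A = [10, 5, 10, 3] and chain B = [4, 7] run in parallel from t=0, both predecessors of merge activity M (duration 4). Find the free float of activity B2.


ES(B2) = sum of predecessors on chain B = 4
EF(B2) = ES + duration = 4 + 7 = 11
Successor of B2 is M. ES(M) = max(sum(A), sum(B)) = max(28, 11) = 28
Free float = ES(successor) - EF(current) = 28 - 11 = 17

17


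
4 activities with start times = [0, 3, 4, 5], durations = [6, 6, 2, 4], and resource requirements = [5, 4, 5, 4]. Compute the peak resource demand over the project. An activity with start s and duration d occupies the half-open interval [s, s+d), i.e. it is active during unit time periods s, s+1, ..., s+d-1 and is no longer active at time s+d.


Each activity i is active on [start_i, start_i + duration_i).
Compute total resource usage per time slot:
  t=0: active resources = [5], total = 5
  t=1: active resources = [5], total = 5
  t=2: active resources = [5], total = 5
  t=3: active resources = [5, 4], total = 9
  t=4: active resources = [5, 4, 5], total = 14
  t=5: active resources = [5, 4, 5, 4], total = 18
  t=6: active resources = [4, 4], total = 8
  t=7: active resources = [4, 4], total = 8
  t=8: active resources = [4, 4], total = 8
Peak resource demand = 18

18


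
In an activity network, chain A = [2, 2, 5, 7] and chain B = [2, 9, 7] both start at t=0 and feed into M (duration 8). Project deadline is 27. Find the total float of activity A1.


Forward pass: ES(A1) = sum of predecessors on chain A = 0
EF = ES + duration = 0 + 2 = 2
Backward pass: LF(M) = deadline = 27; LS(M) = 27 - 8 = 19
LF(A1) = LS(M) - sum(successors on chain A) = 19 - 14 = 5
LS = LF - duration = 5 - 2 = 3
Total float = LS - ES = 3 - 0 = 3

3


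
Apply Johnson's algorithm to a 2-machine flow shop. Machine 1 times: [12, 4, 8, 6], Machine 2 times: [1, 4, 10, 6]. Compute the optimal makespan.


Apply Johnson's rule:
  Group 1 (a <= b): [(2, 4, 4), (4, 6, 6), (3, 8, 10)]
  Group 2 (a > b): [(1, 12, 1)]
Optimal job order: [2, 4, 3, 1]
Schedule:
  Job 2: M1 done at 4, M2 done at 8
  Job 4: M1 done at 10, M2 done at 16
  Job 3: M1 done at 18, M2 done at 28
  Job 1: M1 done at 30, M2 done at 31
Makespan = 31

31


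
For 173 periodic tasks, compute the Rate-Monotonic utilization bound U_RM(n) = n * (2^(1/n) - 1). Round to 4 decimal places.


Compute 2^(1/173) = 1.0040146684
Subtract 1: 1.0040146684 - 1 = 0.0040146684
Multiply by n: 173 * 0.0040146684 = 0.6945376332
Round to 4 dp: 0.6945

0.6945


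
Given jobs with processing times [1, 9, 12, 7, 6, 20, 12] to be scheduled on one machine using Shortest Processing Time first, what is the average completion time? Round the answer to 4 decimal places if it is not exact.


Sort jobs by processing time (SPT order): [1, 6, 7, 9, 12, 12, 20]
Compute completion times sequentially:
  Job 1: processing = 1, completes at 1
  Job 2: processing = 6, completes at 7
  Job 3: processing = 7, completes at 14
  Job 4: processing = 9, completes at 23
  Job 5: processing = 12, completes at 35
  Job 6: processing = 12, completes at 47
  Job 7: processing = 20, completes at 67
Sum of completion times = 194
Average completion time = 194/7 = 27.7143

27.7143


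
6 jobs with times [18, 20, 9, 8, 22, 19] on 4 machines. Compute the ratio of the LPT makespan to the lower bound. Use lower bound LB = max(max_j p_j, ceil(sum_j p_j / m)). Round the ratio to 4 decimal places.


LPT order: [22, 20, 19, 18, 9, 8]
Machine loads after assignment: [22, 20, 27, 27]
LPT makespan = 27
Lower bound = max(max_job, ceil(total/4)) = max(22, 24) = 24
Ratio = 27 / 24 = 1.125

1.125


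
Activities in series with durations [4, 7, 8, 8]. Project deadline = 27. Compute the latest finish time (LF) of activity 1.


LF(activity 1) = deadline - sum of successor durations
Successors: activities 2 through 4 with durations [7, 8, 8]
Sum of successor durations = 23
LF = 27 - 23 = 4

4


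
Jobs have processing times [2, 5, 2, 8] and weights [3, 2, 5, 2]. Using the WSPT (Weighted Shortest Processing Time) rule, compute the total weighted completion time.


Compute p/w ratios and sort ascending (WSPT): [(2, 5), (2, 3), (5, 2), (8, 2)]
Compute weighted completion times:
  Job (p=2,w=5): C=2, w*C=5*2=10
  Job (p=2,w=3): C=4, w*C=3*4=12
  Job (p=5,w=2): C=9, w*C=2*9=18
  Job (p=8,w=2): C=17, w*C=2*17=34
Total weighted completion time = 74

74


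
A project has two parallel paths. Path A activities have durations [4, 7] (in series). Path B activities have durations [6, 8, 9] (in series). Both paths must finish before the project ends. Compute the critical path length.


Path A total = 4 + 7 = 11
Path B total = 6 + 8 + 9 = 23
Critical path = longest path = max(11, 23) = 23

23


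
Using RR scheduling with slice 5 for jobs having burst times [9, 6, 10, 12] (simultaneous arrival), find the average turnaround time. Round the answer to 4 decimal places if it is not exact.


Time quantum = 5
Execution trace:
  J1 runs 5 units, time = 5
  J2 runs 5 units, time = 10
  J3 runs 5 units, time = 15
  J4 runs 5 units, time = 20
  J1 runs 4 units, time = 24
  J2 runs 1 units, time = 25
  J3 runs 5 units, time = 30
  J4 runs 5 units, time = 35
  J4 runs 2 units, time = 37
Finish times: [24, 25, 30, 37]
Average turnaround = 116/4 = 29.0

29.0


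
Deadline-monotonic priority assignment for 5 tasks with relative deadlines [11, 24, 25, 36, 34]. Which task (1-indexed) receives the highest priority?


Sort tasks by relative deadline (ascending):
  Task 1: deadline = 11
  Task 2: deadline = 24
  Task 3: deadline = 25
  Task 5: deadline = 34
  Task 4: deadline = 36
Priority order (highest first): [1, 2, 3, 5, 4]
Highest priority task = 1

1


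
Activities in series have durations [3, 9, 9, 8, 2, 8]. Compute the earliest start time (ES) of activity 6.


Activity 6 starts after activities 1 through 5 complete.
Predecessor durations: [3, 9, 9, 8, 2]
ES = 3 + 9 + 9 + 8 + 2 = 31

31


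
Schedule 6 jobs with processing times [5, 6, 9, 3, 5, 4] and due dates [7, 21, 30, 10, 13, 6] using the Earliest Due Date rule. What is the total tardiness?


Sort by due date (EDD order): [(4, 6), (5, 7), (3, 10), (5, 13), (6, 21), (9, 30)]
Compute completion times and tardiness:
  Job 1: p=4, d=6, C=4, tardiness=max(0,4-6)=0
  Job 2: p=5, d=7, C=9, tardiness=max(0,9-7)=2
  Job 3: p=3, d=10, C=12, tardiness=max(0,12-10)=2
  Job 4: p=5, d=13, C=17, tardiness=max(0,17-13)=4
  Job 5: p=6, d=21, C=23, tardiness=max(0,23-21)=2
  Job 6: p=9, d=30, C=32, tardiness=max(0,32-30)=2
Total tardiness = 12

12


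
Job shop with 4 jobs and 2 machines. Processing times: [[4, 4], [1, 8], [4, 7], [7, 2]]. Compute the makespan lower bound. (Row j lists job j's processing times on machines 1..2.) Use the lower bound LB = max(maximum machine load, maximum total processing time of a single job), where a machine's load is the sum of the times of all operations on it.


Machine loads:
  Machine 1: 4 + 1 + 4 + 7 = 16
  Machine 2: 4 + 8 + 7 + 2 = 21
Max machine load = 21
Job totals:
  Job 1: 8
  Job 2: 9
  Job 3: 11
  Job 4: 9
Max job total = 11
Lower bound = max(21, 11) = 21

21


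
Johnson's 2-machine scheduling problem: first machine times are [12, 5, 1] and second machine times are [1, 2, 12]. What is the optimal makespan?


Apply Johnson's rule:
  Group 1 (a <= b): [(3, 1, 12)]
  Group 2 (a > b): [(2, 5, 2), (1, 12, 1)]
Optimal job order: [3, 2, 1]
Schedule:
  Job 3: M1 done at 1, M2 done at 13
  Job 2: M1 done at 6, M2 done at 15
  Job 1: M1 done at 18, M2 done at 19
Makespan = 19

19


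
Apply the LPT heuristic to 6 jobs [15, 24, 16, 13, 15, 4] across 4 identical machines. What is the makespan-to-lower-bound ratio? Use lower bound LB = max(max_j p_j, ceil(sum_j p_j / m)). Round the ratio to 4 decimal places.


LPT order: [24, 16, 15, 15, 13, 4]
Machine loads after assignment: [24, 16, 28, 19]
LPT makespan = 28
Lower bound = max(max_job, ceil(total/4)) = max(24, 22) = 24
Ratio = 28 / 24 = 1.1667

1.1667


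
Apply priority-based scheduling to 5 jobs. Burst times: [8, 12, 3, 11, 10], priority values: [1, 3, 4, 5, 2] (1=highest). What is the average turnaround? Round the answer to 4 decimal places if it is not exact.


Sort by priority (ascending = highest first):
Order: [(1, 8), (2, 10), (3, 12), (4, 3), (5, 11)]
Completion times:
  Priority 1, burst=8, C=8
  Priority 2, burst=10, C=18
  Priority 3, burst=12, C=30
  Priority 4, burst=3, C=33
  Priority 5, burst=11, C=44
Average turnaround = 133/5 = 26.6

26.6


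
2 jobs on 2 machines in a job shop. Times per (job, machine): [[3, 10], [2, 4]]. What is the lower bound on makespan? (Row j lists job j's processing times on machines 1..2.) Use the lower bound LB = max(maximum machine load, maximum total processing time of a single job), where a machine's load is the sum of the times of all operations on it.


Machine loads:
  Machine 1: 3 + 2 = 5
  Machine 2: 10 + 4 = 14
Max machine load = 14
Job totals:
  Job 1: 13
  Job 2: 6
Max job total = 13
Lower bound = max(14, 13) = 14

14


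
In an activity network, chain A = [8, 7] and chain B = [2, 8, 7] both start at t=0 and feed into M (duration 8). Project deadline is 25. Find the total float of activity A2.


Forward pass: ES(A2) = sum of predecessors on chain A = 8
EF = ES + duration = 8 + 7 = 15
Backward pass: LF(M) = deadline = 25; LS(M) = 25 - 8 = 17
LF(A2) = LS(M) - sum(successors on chain A) = 17 - 0 = 17
LS = LF - duration = 17 - 7 = 10
Total float = LS - ES = 10 - 8 = 2

2


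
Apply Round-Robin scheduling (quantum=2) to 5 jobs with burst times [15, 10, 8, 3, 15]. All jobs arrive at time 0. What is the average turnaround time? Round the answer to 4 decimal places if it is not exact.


Time quantum = 2
Execution trace:
  J1 runs 2 units, time = 2
  J2 runs 2 units, time = 4
  J3 runs 2 units, time = 6
  J4 runs 2 units, time = 8
  J5 runs 2 units, time = 10
  J1 runs 2 units, time = 12
  J2 runs 2 units, time = 14
  J3 runs 2 units, time = 16
  J4 runs 1 units, time = 17
  J5 runs 2 units, time = 19
  J1 runs 2 units, time = 21
  J2 runs 2 units, time = 23
  J3 runs 2 units, time = 25
  J5 runs 2 units, time = 27
  J1 runs 2 units, time = 29
  J2 runs 2 units, time = 31
  J3 runs 2 units, time = 33
  J5 runs 2 units, time = 35
  J1 runs 2 units, time = 37
  J2 runs 2 units, time = 39
  J5 runs 2 units, time = 41
  J1 runs 2 units, time = 43
  J5 runs 2 units, time = 45
  J1 runs 2 units, time = 47
  J5 runs 2 units, time = 49
  J1 runs 1 units, time = 50
  J5 runs 1 units, time = 51
Finish times: [50, 39, 33, 17, 51]
Average turnaround = 190/5 = 38.0

38.0


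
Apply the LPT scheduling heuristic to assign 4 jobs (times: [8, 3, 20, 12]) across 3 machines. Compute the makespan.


Sort jobs in decreasing order (LPT): [20, 12, 8, 3]
Assign each job to the least loaded machine:
  Machine 1: jobs [20], load = 20
  Machine 2: jobs [12], load = 12
  Machine 3: jobs [8, 3], load = 11
Makespan = max load = 20

20


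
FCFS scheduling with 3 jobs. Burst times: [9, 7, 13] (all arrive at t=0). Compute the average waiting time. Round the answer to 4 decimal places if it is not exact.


FCFS order (as given): [9, 7, 13]
Waiting times:
  Job 1: wait = 0
  Job 2: wait = 9
  Job 3: wait = 16
Sum of waiting times = 25
Average waiting time = 25/3 = 8.3333

8.3333


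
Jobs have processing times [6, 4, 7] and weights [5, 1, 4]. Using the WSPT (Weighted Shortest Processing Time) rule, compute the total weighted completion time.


Compute p/w ratios and sort ascending (WSPT): [(6, 5), (7, 4), (4, 1)]
Compute weighted completion times:
  Job (p=6,w=5): C=6, w*C=5*6=30
  Job (p=7,w=4): C=13, w*C=4*13=52
  Job (p=4,w=1): C=17, w*C=1*17=17
Total weighted completion time = 99

99


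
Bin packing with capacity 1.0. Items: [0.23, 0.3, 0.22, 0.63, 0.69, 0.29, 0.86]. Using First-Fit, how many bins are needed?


Place items sequentially using First-Fit:
  Item 0.23 -> new Bin 1
  Item 0.3 -> Bin 1 (now 0.53)
  Item 0.22 -> Bin 1 (now 0.75)
  Item 0.63 -> new Bin 2
  Item 0.69 -> new Bin 3
  Item 0.29 -> Bin 2 (now 0.92)
  Item 0.86 -> new Bin 4
Total bins used = 4

4


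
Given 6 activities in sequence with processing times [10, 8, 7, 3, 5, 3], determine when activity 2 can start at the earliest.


Activity 2 starts after activities 1 through 1 complete.
Predecessor durations: [10]
ES = 10 = 10

10


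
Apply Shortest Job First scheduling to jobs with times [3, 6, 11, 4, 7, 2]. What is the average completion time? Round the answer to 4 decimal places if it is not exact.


SJF order (ascending): [2, 3, 4, 6, 7, 11]
Completion times:
  Job 1: burst=2, C=2
  Job 2: burst=3, C=5
  Job 3: burst=4, C=9
  Job 4: burst=6, C=15
  Job 5: burst=7, C=22
  Job 6: burst=11, C=33
Average completion = 86/6 = 14.3333

14.3333


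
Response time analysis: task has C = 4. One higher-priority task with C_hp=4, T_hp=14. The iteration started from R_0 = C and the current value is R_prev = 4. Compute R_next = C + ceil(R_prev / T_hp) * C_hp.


R_next = C + ceil(R_prev / T_hp) * C_hp
ceil(4 / 14) = ceil(0.2857) = 1
Interference = 1 * 4 = 4
R_next = 4 + 4 = 8

8


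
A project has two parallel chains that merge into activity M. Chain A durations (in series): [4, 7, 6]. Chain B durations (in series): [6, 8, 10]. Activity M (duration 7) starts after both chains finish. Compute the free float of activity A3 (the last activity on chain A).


ES(A3) = sum of predecessors on chain A = 11
EF(A3) = ES + duration = 11 + 6 = 17
Successor of A3 is M. ES(M) = max(sum(A), sum(B)) = max(17, 24) = 24
Free float = ES(successor) - EF(current) = 24 - 17 = 7

7


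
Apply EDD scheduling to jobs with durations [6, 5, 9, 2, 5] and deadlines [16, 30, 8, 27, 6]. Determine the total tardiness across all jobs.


Sort by due date (EDD order): [(5, 6), (9, 8), (6, 16), (2, 27), (5, 30)]
Compute completion times and tardiness:
  Job 1: p=5, d=6, C=5, tardiness=max(0,5-6)=0
  Job 2: p=9, d=8, C=14, tardiness=max(0,14-8)=6
  Job 3: p=6, d=16, C=20, tardiness=max(0,20-16)=4
  Job 4: p=2, d=27, C=22, tardiness=max(0,22-27)=0
  Job 5: p=5, d=30, C=27, tardiness=max(0,27-30)=0
Total tardiness = 10

10


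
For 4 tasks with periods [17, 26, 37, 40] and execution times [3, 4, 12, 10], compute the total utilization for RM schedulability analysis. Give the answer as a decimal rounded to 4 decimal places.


Compute individual utilizations (exact fractions):
  Task 1: C/T = 3/17 (approx. 0.1765)
  Task 2: C/T = 4/26 = 2/13 (approx. 0.1538)
  Task 3: C/T = 12/37 (approx. 0.3243)
  Task 4: C/T = 10/40 = 1/4 (approx. 0.25)
Total utilization U = 3/17 + 2/13 + 12/37 + 1/4 = 29589/32708
Rounded to 4 decimal places: U = 0.9046
RM (Liu & Layland) bound for 4 tasks = 0.756828; compare with U = 29589/32708 (approx. 0.904641)
bound < U <= 1, so the RM sufficient condition is not met (inconclusive; an exact test such as response-time analysis is needed).

0.9046


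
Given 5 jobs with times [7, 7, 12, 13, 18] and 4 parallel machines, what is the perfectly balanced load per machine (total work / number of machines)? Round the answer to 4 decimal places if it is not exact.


Total processing time = 7 + 7 + 12 + 13 + 18 = 57
Number of machines = 4
Ideal balanced load = 57 / 4 = 14.25

14.25


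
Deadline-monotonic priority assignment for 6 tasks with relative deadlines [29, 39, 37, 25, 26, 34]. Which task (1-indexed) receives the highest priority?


Sort tasks by relative deadline (ascending):
  Task 4: deadline = 25
  Task 5: deadline = 26
  Task 1: deadline = 29
  Task 6: deadline = 34
  Task 3: deadline = 37
  Task 2: deadline = 39
Priority order (highest first): [4, 5, 1, 6, 3, 2]
Highest priority task = 4

4


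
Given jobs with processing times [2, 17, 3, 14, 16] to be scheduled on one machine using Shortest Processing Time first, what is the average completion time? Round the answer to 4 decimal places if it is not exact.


Sort jobs by processing time (SPT order): [2, 3, 14, 16, 17]
Compute completion times sequentially:
  Job 1: processing = 2, completes at 2
  Job 2: processing = 3, completes at 5
  Job 3: processing = 14, completes at 19
  Job 4: processing = 16, completes at 35
  Job 5: processing = 17, completes at 52
Sum of completion times = 113
Average completion time = 113/5 = 22.6

22.6


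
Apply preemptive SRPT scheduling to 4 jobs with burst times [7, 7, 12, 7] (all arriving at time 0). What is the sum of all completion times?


Since all jobs arrive at t=0, SRPT equals SPT ordering.
SPT order: [7, 7, 7, 12]
Completion times:
  Job 1: p=7, C=7
  Job 2: p=7, C=14
  Job 3: p=7, C=21
  Job 4: p=12, C=33
Total completion time = 7 + 14 + 21 + 33 = 75

75


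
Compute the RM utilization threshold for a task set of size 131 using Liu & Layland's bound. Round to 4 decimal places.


Compute 2^(1/131) = 1.0053052230
Subtract 1: 1.0053052230 - 1 = 0.0053052230
Multiply by n: 131 * 0.0053052230 = 0.6949842130
Round to 4 dp: 0.6950

0.6950


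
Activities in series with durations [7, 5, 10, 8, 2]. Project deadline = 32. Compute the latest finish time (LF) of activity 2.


LF(activity 2) = deadline - sum of successor durations
Successors: activities 3 through 5 with durations [10, 8, 2]
Sum of successor durations = 20
LF = 32 - 20 = 12

12


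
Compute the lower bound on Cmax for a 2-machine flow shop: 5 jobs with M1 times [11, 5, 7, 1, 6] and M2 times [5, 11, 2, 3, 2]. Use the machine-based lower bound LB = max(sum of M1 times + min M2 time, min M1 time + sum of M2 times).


LB1 = sum(M1 times) + min(M2 times) = 30 + 2 = 32
LB2 = min(M1 times) + sum(M2 times) = 1 + 23 = 24
Lower bound = max(LB1, LB2) = max(32, 24) = 32

32


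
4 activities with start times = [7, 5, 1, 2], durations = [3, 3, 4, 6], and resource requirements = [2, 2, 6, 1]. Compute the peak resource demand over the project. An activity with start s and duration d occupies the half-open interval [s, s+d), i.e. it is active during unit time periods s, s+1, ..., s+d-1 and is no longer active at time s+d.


Each activity i is active on [start_i, start_i + duration_i).
Compute total resource usage per time slot:
  t=0: active resources = [], total = 0
  t=1: active resources = [6], total = 6
  t=2: active resources = [6, 1], total = 7
  t=3: active resources = [6, 1], total = 7
  t=4: active resources = [6, 1], total = 7
  t=5: active resources = [2, 1], total = 3
  t=6: active resources = [2, 1], total = 3
  t=7: active resources = [2, 2, 1], total = 5
  t=8: active resources = [2], total = 2
  t=9: active resources = [2], total = 2
Peak resource demand = 7

7


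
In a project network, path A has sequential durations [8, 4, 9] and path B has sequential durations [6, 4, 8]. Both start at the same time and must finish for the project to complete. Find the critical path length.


Path A total = 8 + 4 + 9 = 21
Path B total = 6 + 4 + 8 = 18
Critical path = longest path = max(21, 18) = 21

21


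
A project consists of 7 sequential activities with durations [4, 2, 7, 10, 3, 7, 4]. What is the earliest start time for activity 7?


Activity 7 starts after activities 1 through 6 complete.
Predecessor durations: [4, 2, 7, 10, 3, 7]
ES = 4 + 2 + 7 + 10 + 3 + 7 = 33

33


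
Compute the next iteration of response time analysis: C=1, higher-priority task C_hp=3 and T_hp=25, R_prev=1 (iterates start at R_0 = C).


R_next = C + ceil(R_prev / T_hp) * C_hp
ceil(1 / 25) = ceil(0.04) = 1
Interference = 1 * 3 = 3
R_next = 1 + 3 = 4

4


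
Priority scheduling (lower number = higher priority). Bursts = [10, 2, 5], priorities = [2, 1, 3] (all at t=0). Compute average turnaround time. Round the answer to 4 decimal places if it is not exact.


Sort by priority (ascending = highest first):
Order: [(1, 2), (2, 10), (3, 5)]
Completion times:
  Priority 1, burst=2, C=2
  Priority 2, burst=10, C=12
  Priority 3, burst=5, C=17
Average turnaround = 31/3 = 10.3333

10.3333


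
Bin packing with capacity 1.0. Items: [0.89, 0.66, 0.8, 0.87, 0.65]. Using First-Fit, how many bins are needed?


Place items sequentially using First-Fit:
  Item 0.89 -> new Bin 1
  Item 0.66 -> new Bin 2
  Item 0.8 -> new Bin 3
  Item 0.87 -> new Bin 4
  Item 0.65 -> new Bin 5
Total bins used = 5

5


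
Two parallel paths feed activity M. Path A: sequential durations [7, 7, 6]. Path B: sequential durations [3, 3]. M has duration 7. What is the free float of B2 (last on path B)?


ES(B2) = sum of predecessors on chain B = 3
EF(B2) = ES + duration = 3 + 3 = 6
Successor of B2 is M. ES(M) = max(sum(A), sum(B)) = max(20, 6) = 20
Free float = ES(successor) - EF(current) = 20 - 6 = 14

14


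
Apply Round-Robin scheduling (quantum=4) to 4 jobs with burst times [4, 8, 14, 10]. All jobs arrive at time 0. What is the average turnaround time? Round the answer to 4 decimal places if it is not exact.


Time quantum = 4
Execution trace:
  J1 runs 4 units, time = 4
  J2 runs 4 units, time = 8
  J3 runs 4 units, time = 12
  J4 runs 4 units, time = 16
  J2 runs 4 units, time = 20
  J3 runs 4 units, time = 24
  J4 runs 4 units, time = 28
  J3 runs 4 units, time = 32
  J4 runs 2 units, time = 34
  J3 runs 2 units, time = 36
Finish times: [4, 20, 36, 34]
Average turnaround = 94/4 = 23.5

23.5


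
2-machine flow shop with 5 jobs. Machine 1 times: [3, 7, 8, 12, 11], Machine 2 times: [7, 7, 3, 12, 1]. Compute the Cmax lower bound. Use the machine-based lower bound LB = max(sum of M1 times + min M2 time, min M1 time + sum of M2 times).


LB1 = sum(M1 times) + min(M2 times) = 41 + 1 = 42
LB2 = min(M1 times) + sum(M2 times) = 3 + 30 = 33
Lower bound = max(LB1, LB2) = max(42, 33) = 42

42


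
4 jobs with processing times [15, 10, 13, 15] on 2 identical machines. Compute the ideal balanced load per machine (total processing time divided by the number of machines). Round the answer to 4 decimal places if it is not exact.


Total processing time = 15 + 10 + 13 + 15 = 53
Number of machines = 2
Ideal balanced load = 53 / 2 = 26.5

26.5


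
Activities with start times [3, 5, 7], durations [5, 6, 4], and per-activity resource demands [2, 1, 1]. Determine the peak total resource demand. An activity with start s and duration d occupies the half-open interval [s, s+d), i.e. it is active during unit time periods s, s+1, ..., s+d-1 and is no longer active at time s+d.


Each activity i is active on [start_i, start_i + duration_i).
Compute total resource usage per time slot:
  t=0: active resources = [], total = 0
  t=1: active resources = [], total = 0
  t=2: active resources = [], total = 0
  t=3: active resources = [2], total = 2
  t=4: active resources = [2], total = 2
  t=5: active resources = [2, 1], total = 3
  t=6: active resources = [2, 1], total = 3
  t=7: active resources = [2, 1, 1], total = 4
  t=8: active resources = [1, 1], total = 2
  t=9: active resources = [1, 1], total = 2
  t=10: active resources = [1, 1], total = 2
Peak resource demand = 4

4


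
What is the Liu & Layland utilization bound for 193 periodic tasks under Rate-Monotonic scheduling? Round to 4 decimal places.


Compute 2^(1/193) = 1.0035978931
Subtract 1: 1.0035978931 - 1 = 0.0035978931
Multiply by n: 193 * 0.0035978931 = 0.6943933683
Round to 4 dp: 0.6944

0.6944


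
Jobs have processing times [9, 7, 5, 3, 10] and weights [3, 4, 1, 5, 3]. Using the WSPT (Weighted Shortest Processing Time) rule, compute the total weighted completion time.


Compute p/w ratios and sort ascending (WSPT): [(3, 5), (7, 4), (9, 3), (10, 3), (5, 1)]
Compute weighted completion times:
  Job (p=3,w=5): C=3, w*C=5*3=15
  Job (p=7,w=4): C=10, w*C=4*10=40
  Job (p=9,w=3): C=19, w*C=3*19=57
  Job (p=10,w=3): C=29, w*C=3*29=87
  Job (p=5,w=1): C=34, w*C=1*34=34
Total weighted completion time = 233

233


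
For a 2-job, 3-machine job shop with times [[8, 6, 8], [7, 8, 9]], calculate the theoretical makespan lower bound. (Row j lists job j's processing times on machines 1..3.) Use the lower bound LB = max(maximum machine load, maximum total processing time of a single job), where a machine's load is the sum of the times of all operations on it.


Machine loads:
  Machine 1: 8 + 7 = 15
  Machine 2: 6 + 8 = 14
  Machine 3: 8 + 9 = 17
Max machine load = 17
Job totals:
  Job 1: 22
  Job 2: 24
Max job total = 24
Lower bound = max(17, 24) = 24

24


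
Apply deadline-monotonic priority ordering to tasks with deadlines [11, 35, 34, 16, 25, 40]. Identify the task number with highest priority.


Sort tasks by relative deadline (ascending):
  Task 1: deadline = 11
  Task 4: deadline = 16
  Task 5: deadline = 25
  Task 3: deadline = 34
  Task 2: deadline = 35
  Task 6: deadline = 40
Priority order (highest first): [1, 4, 5, 3, 2, 6]
Highest priority task = 1

1


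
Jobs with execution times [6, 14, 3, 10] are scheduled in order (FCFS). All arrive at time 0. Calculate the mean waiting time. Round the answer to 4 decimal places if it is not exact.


FCFS order (as given): [6, 14, 3, 10]
Waiting times:
  Job 1: wait = 0
  Job 2: wait = 6
  Job 3: wait = 20
  Job 4: wait = 23
Sum of waiting times = 49
Average waiting time = 49/4 = 12.25

12.25
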